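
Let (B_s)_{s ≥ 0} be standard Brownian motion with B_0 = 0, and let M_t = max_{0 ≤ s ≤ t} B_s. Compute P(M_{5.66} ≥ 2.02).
P(M_{5.66} ≥ 2.02) = 2·P(B_{5.66} ≥ 2.02) = 2(1 − Φ(2.02/√5.66)) ≈ 0.3958

By the reflection principle for Brownian motion, P(M_t ≥ a) = 2 · P(B_t ≥ a) for a ≥ 0. Since B_t ~ N(0, t), P(B_t ≥ 2.02) = 1 − Φ(2.02/√t) = 1 − Φ(2.02/√5.66) = 1 − Φ(0.8491). So
  P(M_{5.66} ≥ 2.02) = 2(1 − Φ(0.8491)) ≈ 0.3958.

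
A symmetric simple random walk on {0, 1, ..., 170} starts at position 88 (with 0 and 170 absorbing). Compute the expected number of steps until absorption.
E[τ | X_0 = 88] = 7216

Let v_k = E[τ | X_0 = k]. Boundary: v_0 = v_170 = 0. Recurrence: v_k = 1 + (v_{k-1} + v_{k+1})/2 for 1 ≤ k ≤ 169. The particular solution to v_k − (v_{k-1} + v_{k+1})/2 = 1 is v_k = −k^2. Adding homogeneous solution A + B k and matching boundaries gives v_k = k (170 − k). Substituting k = 88: v_88 = 88 · 82 = 7216.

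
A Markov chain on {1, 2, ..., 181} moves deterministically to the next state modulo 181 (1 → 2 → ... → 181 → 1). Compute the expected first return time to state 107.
E[T_107 | X_0 = 107] = 181

The chain cycles deterministically, so starting at state 107 it returns in exactly 181 steps. Equivalently, the stationary distribution is uniform π_j = 1/181 for every state j, so by Kac's formula E[T_107] = 1/π_107 = 181.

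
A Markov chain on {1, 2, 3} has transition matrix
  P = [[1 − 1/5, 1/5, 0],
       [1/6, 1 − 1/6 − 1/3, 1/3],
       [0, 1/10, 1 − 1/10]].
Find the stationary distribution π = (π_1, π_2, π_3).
π = (5/31, 6/31, 20/31)

This is a birth-death chain on three states, which satisfies detailed balance: π_1 · P_{12} = π_2 · P_{21} and π_2 · P_{23} = π_3 · P_{32}.
From π_1 · 1/5 = π_2 · 1/6: π_2/π_1 = (1/5)/(1/6) = 6/5.
From π_2 · 1/3 = π_3 · 1/10: π_3/π_2 = (1/3)/(1/10) = 10/3.
Take π_1 proportional to 1; then unnormalized π = (1, 6/5, 4). Normalize by dividing by the sum 31/5:
  π = (5/31, 6/31, 20/31).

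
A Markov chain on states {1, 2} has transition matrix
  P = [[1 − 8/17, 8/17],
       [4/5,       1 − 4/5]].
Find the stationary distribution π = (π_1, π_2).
π_1 = 17/27, π_2 = 10/27

Solve πP = π with π_1 + π_2 = 1. From πP = π: π_1 · (1 − 8/17) + π_2 · 4/5 = π_1 ⇒ π_2 · 4/5 = π_1 · 8/17 ⇒ π_2/π_1 = (8/17)/(4/5) = 10/17. Together with π_1 + π_2 = 1:
  π_1 = (4/5)/(8/17 + 4/5) = (4/5)/(108/85) = 17/27,
  π_2 = (8/17)/(8/17 + 4/5) = (8/17)/(108/85) = 10/27.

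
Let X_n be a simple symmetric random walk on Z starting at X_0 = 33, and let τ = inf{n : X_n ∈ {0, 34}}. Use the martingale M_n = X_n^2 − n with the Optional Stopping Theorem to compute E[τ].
E[τ] = 33

M_n = X_n^2 − n is a martingale (since E[X_{n+1}^2 | F_n] = X_n^2 + 1). By OST (τ has finite mean in a bounded region), E[M_τ] = E[M_0] = X_0^2 − 0 = 33^2 = 1089. Also E[M_τ] = E[X_τ^2] − E[τ]. The walk exits at 0 or 34, with P(hit 34 first) = 33/34, so E[X_τ^2] = 34^2 · 33/34 + 0 = 1122. Thus E[τ] = E[X_τ^2] − E[M_τ] = 1122 − 1089 = 33 = 33(34 − 33) = 33.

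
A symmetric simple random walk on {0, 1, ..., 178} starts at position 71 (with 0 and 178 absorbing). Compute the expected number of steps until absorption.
E[τ | X_0 = 71] = 7597

Let v_k = E[τ | X_0 = k]. Boundary: v_0 = v_178 = 0. Recurrence: v_k = 1 + (v_{k-1} + v_{k+1})/2 for 1 ≤ k ≤ 177. The particular solution to v_k − (v_{k-1} + v_{k+1})/2 = 1 is v_k = −k^2. Adding homogeneous solution A + B k and matching boundaries gives v_k = k (178 − k). Substituting k = 71: v_71 = 71 · 107 = 7597.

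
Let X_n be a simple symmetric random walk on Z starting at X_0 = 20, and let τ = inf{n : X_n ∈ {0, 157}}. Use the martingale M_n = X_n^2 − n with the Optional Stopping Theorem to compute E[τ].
E[τ] = 2740

M_n = X_n^2 − n is a martingale (since E[X_{n+1}^2 | F_n] = X_n^2 + 1). By OST (τ has finite mean in a bounded region), E[M_τ] = E[M_0] = X_0^2 − 0 = 20^2 = 400. Also E[M_τ] = E[X_τ^2] − E[τ]. The walk exits at 0 or 157, with P(hit 157 first) = 20/157, so E[X_τ^2] = 157^2 · 20/157 + 0 = 3140. Thus E[τ] = E[X_τ^2] − E[M_τ] = 3140 − 400 = 2740 = 20(157 − 20) = 2740.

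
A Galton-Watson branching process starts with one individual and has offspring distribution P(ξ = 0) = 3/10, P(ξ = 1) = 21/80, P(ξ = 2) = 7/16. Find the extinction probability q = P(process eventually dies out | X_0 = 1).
q = 24/35

The pgf is f(s) = 3/10 + 21/80·s + 7/16·s². The extinction probability q is the smallest fixed point of f in [0, 1]. Setting s = f(s):
  7/16·s² + (21/80 − 1)·s + 3/10 = 0
  7/16·s² − (3/10 + 7/16)·s + 3/10 = 0
which factors as (s − 1)·(7/16·s − 3/10) = 0, giving roots s = 1 and s = (3/10)/(7/16) = 24/35.
Mean offspring μ = 21/80 + 2·7/16 = 91/80 > 1 (supercritical), so q < 1. The extinction probability is the smaller root: q = (3/10)/(7/16) = 24/35.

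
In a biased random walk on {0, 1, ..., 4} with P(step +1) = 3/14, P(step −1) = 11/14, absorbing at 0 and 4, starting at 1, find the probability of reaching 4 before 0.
P(hit 4 before 0) = (1 − (11/3)^1) / (1 − (11/3)^4) = 27/1820

Let u_k denote P(reach 4 before 0 | start at k). Boundary: u_0 = 0, u_4 = 1. Recurrence: u_k = 3/14·u_{k+1} + 11/14·u_{k-1} for 1 ≤ k ≤ 3. Try u_k = A + B·r^k with r = q/p = (11/14)/(3/14) = 11/3. Substitution satisfies the recurrence; boundary conditions give:
  u_k = (1 − r^k) / (1 − r^N) = (1 − (11/3)^1) / (1 − (11/3)^4) = 27/1820.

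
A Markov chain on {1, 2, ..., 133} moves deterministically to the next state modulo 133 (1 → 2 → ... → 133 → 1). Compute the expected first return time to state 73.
E[T_73 | X_0 = 73] = 133

The chain cycles deterministically, so starting at state 73 it returns in exactly 133 steps. Equivalently, the stationary distribution is uniform π_j = 1/133 for every state j, so by Kac's formula E[T_73] = 1/π_73 = 133.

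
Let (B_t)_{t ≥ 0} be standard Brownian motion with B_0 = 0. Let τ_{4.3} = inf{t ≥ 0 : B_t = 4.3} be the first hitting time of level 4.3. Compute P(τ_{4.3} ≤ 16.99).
P(τ_{4.3} ≤ 16.99) = 2(1 − Φ(4.3/√16.99)) = 2(1 − Φ(1.0432)) ≈ 0.2969

By the reflection principle for standard BM, P(τ_b ≤ t) = 2 · P(B_t ≥ b). Since B_t ~ N(0, t), P(B_t ≥ 4.3) = 1 − Φ(4.3/√t) = 1 − Φ(4.3/√16.99) = 1 − Φ(1.0432) ≈ 0.14843. Doubling: P(τ_{4.3} ≤ 16.99) ≈ 2 · 0.14843 = 0.29686 ≈ 0.2969.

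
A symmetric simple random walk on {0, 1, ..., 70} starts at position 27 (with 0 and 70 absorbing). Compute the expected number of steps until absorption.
E[τ | X_0 = 27] = 1161

Let v_k = E[τ | X_0 = k]. Boundary: v_0 = v_70 = 0. Recurrence: v_k = 1 + (v_{k-1} + v_{k+1})/2 for 1 ≤ k ≤ 69. The particular solution to v_k − (v_{k-1} + v_{k+1})/2 = 1 is v_k = −k^2. Adding homogeneous solution A + B k and matching boundaries gives v_k = k (70 − k). Substituting k = 27: v_27 = 27 · 43 = 1161.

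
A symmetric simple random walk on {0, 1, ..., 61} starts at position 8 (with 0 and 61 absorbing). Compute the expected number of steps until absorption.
E[τ | X_0 = 8] = 424

Let v_k = E[τ | X_0 = k]. Boundary: v_0 = v_61 = 0. Recurrence: v_k = 1 + (v_{k-1} + v_{k+1})/2 for 1 ≤ k ≤ 60. The particular solution to v_k − (v_{k-1} + v_{k+1})/2 = 1 is v_k = −k^2. Adding homogeneous solution A + B k and matching boundaries gives v_k = k (61 − k). Substituting k = 8: v_8 = 8 · 53 = 424.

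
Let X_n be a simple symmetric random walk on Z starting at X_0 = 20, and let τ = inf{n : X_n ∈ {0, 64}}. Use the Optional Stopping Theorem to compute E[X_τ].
E[X_τ] = 20

X_n is a martingale and τ is a bounded-mean stopping time (indeed τ is finite a.s. with bounded expectation since the walk is in a bounded region). By the OST, E[X_τ] = E[X_0] = 20. Equivalently: E[X_τ] = 64 · P(hit 64 first) + 0 · P(hit 0 first) = 64 · (20/64) = 20.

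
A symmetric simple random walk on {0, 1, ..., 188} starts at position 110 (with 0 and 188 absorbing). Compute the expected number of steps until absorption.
E[τ | X_0 = 110] = 8580

Let v_k = E[τ | X_0 = k]. Boundary: v_0 = v_188 = 0. Recurrence: v_k = 1 + (v_{k-1} + v_{k+1})/2 for 1 ≤ k ≤ 187. The particular solution to v_k − (v_{k-1} + v_{k+1})/2 = 1 is v_k = −k^2. Adding homogeneous solution A + B k and matching boundaries gives v_k = k (188 − k). Substituting k = 110: v_110 = 110 · 78 = 8580.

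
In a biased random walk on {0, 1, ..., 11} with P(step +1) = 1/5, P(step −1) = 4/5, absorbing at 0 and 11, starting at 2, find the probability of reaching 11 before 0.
P(hit 11 before 0) = (1 − (4)^2) / (1 − (4)^11) = 5/1398101

Let u_k denote P(reach 11 before 0 | start at k). Boundary: u_0 = 0, u_11 = 1. Recurrence: u_k = 1/5·u_{k+1} + 4/5·u_{k-1} for 1 ≤ k ≤ 10. Try u_k = A + B·r^k with r = q/p = (4/5)/(1/5) = 4. Substitution satisfies the recurrence; boundary conditions give:
  u_k = (1 − r^k) / (1 − r^N) = (1 − (4)^2) / (1 − (4)^11) = 5/1398101.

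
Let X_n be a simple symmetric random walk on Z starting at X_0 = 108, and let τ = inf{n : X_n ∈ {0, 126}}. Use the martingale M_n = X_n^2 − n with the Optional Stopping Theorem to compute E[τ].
E[τ] = 1944

M_n = X_n^2 − n is a martingale (since E[X_{n+1}^2 | F_n] = X_n^2 + 1). By OST (τ has finite mean in a bounded region), E[M_τ] = E[M_0] = X_0^2 − 0 = 108^2 = 11664. Also E[M_τ] = E[X_τ^2] − E[τ]. The walk exits at 0 or 126, with P(hit 126 first) = 108/126, so E[X_τ^2] = 126^2 · 108/126 + 0 = 13608. Thus E[τ] = E[X_τ^2] − E[M_τ] = 13608 − 11664 = 1944 = 108(126 − 108) = 1944.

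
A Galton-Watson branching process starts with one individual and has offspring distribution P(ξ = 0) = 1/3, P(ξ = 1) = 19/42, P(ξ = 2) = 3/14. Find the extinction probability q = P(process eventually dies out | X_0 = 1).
q = 1

Mean offspring μ = 0·1/3 + 1·19/42 + 2·3/14 = 37/42 ≤ 1. For μ ≤ 1 with offspring not concentrated at 1, the Galton-Watson process goes extinct almost surely, so q = 1.
(Algebraic check: The pgf is f(s) = 1/3 + 19/42·s + 3/14·s². The extinction probability q is the smallest fixed point of f in [0, 1]. Setting s = f(s):
  3/14·s² + (19/42 − 1)·s + 1/3 = 0
  3/14·s² − (1/3 + 3/14)·s + 1/3 = 0
which factors as (s − 1)·(3/14·s − 1/3) = 0, giving roots s = 1 and s = (1/3)/(3/14) = 14/9. Since 14/9 ≥ 1, the smallest root in [0, 1] is s = 1.)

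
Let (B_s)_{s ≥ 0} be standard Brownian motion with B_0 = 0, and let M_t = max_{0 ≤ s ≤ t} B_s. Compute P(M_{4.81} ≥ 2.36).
P(M_{4.81} ≥ 2.36) = 2·P(B_{4.81} ≥ 2.36) = 2(1 − Φ(2.36/√4.81)) ≈ 0.2819

By the reflection principle for Brownian motion, P(M_t ≥ a) = 2 · P(B_t ≥ a) for a ≥ 0. Since B_t ~ N(0, t), P(B_t ≥ 2.36) = 1 − Φ(2.36/√t) = 1 − Φ(2.36/√4.81) = 1 − Φ(1.0761). So
  P(M_{4.81} ≥ 2.36) = 2(1 − Φ(1.0761)) ≈ 0.2819.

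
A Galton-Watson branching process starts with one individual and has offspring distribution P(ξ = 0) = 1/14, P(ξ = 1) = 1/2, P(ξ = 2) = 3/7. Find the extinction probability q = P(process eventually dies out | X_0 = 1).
q = 1/6

The pgf is f(s) = 1/14 + 1/2·s + 3/7·s². The extinction probability q is the smallest fixed point of f in [0, 1]. Setting s = f(s):
  3/7·s² + (1/2 − 1)·s + 1/14 = 0
  3/7·s² − (1/14 + 3/7)·s + 1/14 = 0
which factors as (s − 1)·(3/7·s − 1/14) = 0, giving roots s = 1 and s = (1/14)/(3/7) = 1/6.
Mean offspring μ = 1/2 + 2·3/7 = 19/14 > 1 (supercritical), so q < 1. The extinction probability is the smaller root: q = (1/14)/(3/7) = 1/6.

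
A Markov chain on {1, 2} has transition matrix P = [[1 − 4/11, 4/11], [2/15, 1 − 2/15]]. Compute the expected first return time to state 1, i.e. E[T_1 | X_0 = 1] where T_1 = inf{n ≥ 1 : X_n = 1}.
E[T_1 | X_0 = 1] = 1/π_1 = 41/11

For an irreducible recurrent Markov chain with stationary distribution π, E[T_i | X_0 = i] = 1/π_i (Kac's formula). Here π_1 = (2/15)/(4/11 + 2/15) = (2/15)/(82/165) = 11/41, so E[T_1 | X_0 = 1] = 1/π_1 = (4/11 + 2/15)/(2/15) = (82/165)/(2/15) = 41/11.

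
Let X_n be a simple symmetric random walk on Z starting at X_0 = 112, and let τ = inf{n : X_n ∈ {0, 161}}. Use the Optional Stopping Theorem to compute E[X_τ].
E[X_τ] = 112

X_n is a martingale and τ is a bounded-mean stopping time (indeed τ is finite a.s. with bounded expectation since the walk is in a bounded region). By the OST, E[X_τ] = E[X_0] = 112. Equivalently: E[X_τ] = 161 · P(hit 161 first) + 0 · P(hit 0 first) = 161 · (112/161) = 112.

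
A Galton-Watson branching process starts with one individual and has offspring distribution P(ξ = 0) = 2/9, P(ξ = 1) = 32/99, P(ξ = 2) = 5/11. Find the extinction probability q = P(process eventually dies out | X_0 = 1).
q = 22/45

The pgf is f(s) = 2/9 + 32/99·s + 5/11·s². The extinction probability q is the smallest fixed point of f in [0, 1]. Setting s = f(s):
  5/11·s² + (32/99 − 1)·s + 2/9 = 0
  5/11·s² − (2/9 + 5/11)·s + 2/9 = 0
which factors as (s − 1)·(5/11·s − 2/9) = 0, giving roots s = 1 and s = (2/9)/(5/11) = 22/45.
Mean offspring μ = 32/99 + 2·5/11 = 122/99 > 1 (supercritical), so q < 1. The extinction probability is the smaller root: q = (2/9)/(5/11) = 22/45.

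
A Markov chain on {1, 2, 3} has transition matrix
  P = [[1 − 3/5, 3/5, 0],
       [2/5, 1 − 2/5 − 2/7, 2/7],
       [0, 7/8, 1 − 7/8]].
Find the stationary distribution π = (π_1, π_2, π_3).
π = (98/293, 147/293, 48/293)

This is a birth-death chain on three states, which satisfies detailed balance: π_1 · P_{12} = π_2 · P_{21} and π_2 · P_{23} = π_3 · P_{32}.
From π_1 · 3/5 = π_2 · 2/5: π_2/π_1 = (3/5)/(2/5) = 3/2.
From π_2 · 2/7 = π_3 · 7/8: π_3/π_2 = (2/7)/(7/8) = 16/49.
Take π_1 proportional to 1; then unnormalized π = (1, 3/2, 24/49). Normalize by dividing by the sum 293/98:
  π = (98/293, 147/293, 48/293).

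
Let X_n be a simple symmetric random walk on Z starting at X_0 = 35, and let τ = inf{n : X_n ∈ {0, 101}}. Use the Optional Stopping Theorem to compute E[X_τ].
E[X_τ] = 35

X_n is a martingale and τ is a bounded-mean stopping time (indeed τ is finite a.s. with bounded expectation since the walk is in a bounded region). By the OST, E[X_τ] = E[X_0] = 35. Equivalently: E[X_τ] = 101 · P(hit 101 first) + 0 · P(hit 0 first) = 101 · (35/101) = 35.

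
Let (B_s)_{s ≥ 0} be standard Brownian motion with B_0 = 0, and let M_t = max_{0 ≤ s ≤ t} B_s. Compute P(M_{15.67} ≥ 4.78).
P(M_{15.67} ≥ 4.78) = 2·P(B_{15.67} ≥ 4.78) = 2(1 − Φ(4.78/√15.67)) ≈ 0.2272

By the reflection principle for Brownian motion, P(M_t ≥ a) = 2 · P(B_t ≥ a) for a ≥ 0. Since B_t ~ N(0, t), P(B_t ≥ 4.78) = 1 − Φ(4.78/√t) = 1 − Φ(4.78/√15.67) = 1 − Φ(1.2075). So
  P(M_{15.67} ≥ 4.78) = 2(1 − Φ(1.2075)) ≈ 0.2272.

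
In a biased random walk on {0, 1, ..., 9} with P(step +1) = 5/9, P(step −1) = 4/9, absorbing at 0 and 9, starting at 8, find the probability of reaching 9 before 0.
P(hit 9 before 0) = (1 − (4/5)^8) / (1 − (4/5)^9) = 1625445/1690981

Let u_k denote P(reach 9 before 0 | start at k). Boundary: u_0 = 0, u_9 = 1. Recurrence: u_k = 5/9·u_{k+1} + 4/9·u_{k-1} for 1 ≤ k ≤ 8. Try u_k = A + B·r^k with r = q/p = (4/9)/(5/9) = 4/5. Substitution satisfies the recurrence; boundary conditions give:
  u_k = (1 − r^k) / (1 − r^N) = (1 − (4/5)^8) / (1 − (4/5)^9) = 1625445/1690981.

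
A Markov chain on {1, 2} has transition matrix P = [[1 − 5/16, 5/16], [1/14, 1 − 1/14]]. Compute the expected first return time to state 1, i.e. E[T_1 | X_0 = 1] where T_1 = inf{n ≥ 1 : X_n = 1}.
E[T_1 | X_0 = 1] = 1/π_1 = 43/8

For an irreducible recurrent Markov chain with stationary distribution π, E[T_i | X_0 = i] = 1/π_i (Kac's formula). Here π_1 = (1/14)/(5/16 + 1/14) = (1/14)/(43/112) = 8/43, so E[T_1 | X_0 = 1] = 1/π_1 = (5/16 + 1/14)/(1/14) = (43/112)/(1/14) = 43/8.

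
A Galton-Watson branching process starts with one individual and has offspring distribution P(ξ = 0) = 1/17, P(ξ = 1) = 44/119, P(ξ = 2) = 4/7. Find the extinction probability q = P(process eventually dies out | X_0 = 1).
q = 7/68

The pgf is f(s) = 1/17 + 44/119·s + 4/7·s². The extinction probability q is the smallest fixed point of f in [0, 1]. Setting s = f(s):
  4/7·s² + (44/119 − 1)·s + 1/17 = 0
  4/7·s² − (1/17 + 4/7)·s + 1/17 = 0
which factors as (s − 1)·(4/7·s − 1/17) = 0, giving roots s = 1 and s = (1/17)/(4/7) = 7/68.
Mean offspring μ = 44/119 + 2·4/7 = 180/119 > 1 (supercritical), so q < 1. The extinction probability is the smaller root: q = (1/17)/(4/7) = 7/68.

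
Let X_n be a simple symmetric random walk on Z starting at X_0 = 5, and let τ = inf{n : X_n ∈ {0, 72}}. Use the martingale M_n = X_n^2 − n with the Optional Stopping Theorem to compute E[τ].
E[τ] = 335

M_n = X_n^2 − n is a martingale (since E[X_{n+1}^2 | F_n] = X_n^2 + 1). By OST (τ has finite mean in a bounded region), E[M_τ] = E[M_0] = X_0^2 − 0 = 5^2 = 25. Also E[M_τ] = E[X_τ^2] − E[τ]. The walk exits at 0 or 72, with P(hit 72 first) = 5/72, so E[X_τ^2] = 72^2 · 5/72 + 0 = 360. Thus E[τ] = E[X_τ^2] − E[M_τ] = 360 − 25 = 335 = 5(72 − 5) = 335.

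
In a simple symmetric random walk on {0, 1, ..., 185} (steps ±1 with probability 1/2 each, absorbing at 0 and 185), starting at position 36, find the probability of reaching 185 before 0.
P(hit 185 before 0) = 36/185

Let u_k = P(hit 185 before 0 | start at k). Then u_0 = 0, u_185 = 1, and u_k = u_{k-1}/2 + u_{k+1}/2 for 1 ≤ k ≤ 184. This harmonic recurrence is solved by u_k = k/185, giving u_36 = 36/185.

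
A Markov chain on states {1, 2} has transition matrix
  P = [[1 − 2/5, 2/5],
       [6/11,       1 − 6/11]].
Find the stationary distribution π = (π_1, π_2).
π_1 = 15/26, π_2 = 11/26

Solve πP = π with π_1 + π_2 = 1. From πP = π: π_1 · (1 − 2/5) + π_2 · 6/11 = π_1 ⇒ π_2 · 6/11 = π_1 · 2/5 ⇒ π_2/π_1 = (2/5)/(6/11) = 11/15. Together with π_1 + π_2 = 1:
  π_1 = (6/11)/(2/5 + 6/11) = (6/11)/(52/55) = 15/26,
  π_2 = (2/5)/(2/5 + 6/11) = (2/5)/(52/55) = 11/26.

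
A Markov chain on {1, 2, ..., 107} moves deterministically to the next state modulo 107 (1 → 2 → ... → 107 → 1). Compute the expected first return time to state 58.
E[T_58 | X_0 = 58] = 107

The chain cycles deterministically, so starting at state 58 it returns in exactly 107 steps. Equivalently, the stationary distribution is uniform π_j = 1/107 for every state j, so by Kac's formula E[T_58] = 1/π_58 = 107.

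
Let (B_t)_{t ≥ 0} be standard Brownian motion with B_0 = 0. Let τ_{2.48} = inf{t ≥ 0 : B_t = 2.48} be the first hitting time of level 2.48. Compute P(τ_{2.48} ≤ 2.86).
P(τ_{2.48} ≤ 2.86) = 2(1 − Φ(2.48/√2.86)) = 2(1 − Φ(1.4665)) ≈ 0.1425

By the reflection principle for standard BM, P(τ_b ≤ t) = 2 · P(B_t ≥ b). Since B_t ~ N(0, t), P(B_t ≥ 2.48) = 1 − Φ(2.48/√t) = 1 − Φ(2.48/√2.86) = 1 − Φ(1.4665) ≈ 0.07126. Doubling: P(τ_{2.48} ≤ 2.86) ≈ 2 · 0.07126 = 0.14252 ≈ 0.1425.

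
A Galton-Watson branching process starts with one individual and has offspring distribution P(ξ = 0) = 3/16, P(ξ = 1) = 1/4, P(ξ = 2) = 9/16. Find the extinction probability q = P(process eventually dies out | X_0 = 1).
q = 1/3

The pgf is f(s) = 3/16 + 1/4·s + 9/16·s². The extinction probability q is the smallest fixed point of f in [0, 1]. Setting s = f(s):
  9/16·s² + (1/4 − 1)·s + 3/16 = 0
  9/16·s² − (3/16 + 9/16)·s + 3/16 = 0
which factors as (s − 1)·(9/16·s − 3/16) = 0, giving roots s = 1 and s = (3/16)/(9/16) = 1/3.
Mean offspring μ = 1/4 + 2·9/16 = 11/8 > 1 (supercritical), so q < 1. The extinction probability is the smaller root: q = (3/16)/(9/16) = 1/3.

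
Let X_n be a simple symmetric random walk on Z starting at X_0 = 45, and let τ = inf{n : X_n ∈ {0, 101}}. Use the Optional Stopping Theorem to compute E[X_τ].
E[X_τ] = 45

X_n is a martingale and τ is a bounded-mean stopping time (indeed τ is finite a.s. with bounded expectation since the walk is in a bounded region). By the OST, E[X_τ] = E[X_0] = 45. Equivalently: E[X_τ] = 101 · P(hit 101 first) + 0 · P(hit 0 first) = 101 · (45/101) = 45.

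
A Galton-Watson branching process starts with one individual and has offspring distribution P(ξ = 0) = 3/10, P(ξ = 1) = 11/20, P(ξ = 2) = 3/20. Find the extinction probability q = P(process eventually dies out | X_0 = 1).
q = 1

Mean offspring μ = 0·3/10 + 1·11/20 + 2·3/20 = 17/20 ≤ 1. For μ ≤ 1 with offspring not concentrated at 1, the Galton-Watson process goes extinct almost surely, so q = 1.
(Algebraic check: The pgf is f(s) = 3/10 + 11/20·s + 3/20·s². The extinction probability q is the smallest fixed point of f in [0, 1]. Setting s = f(s):
  3/20·s² + (11/20 − 1)·s + 3/10 = 0
  3/20·s² − (3/10 + 3/20)·s + 3/10 = 0
which factors as (s − 1)·(3/20·s − 3/10) = 0, giving roots s = 1 and s = (3/10)/(3/20) = 2. Since 2 ≥ 1, the smallest root in [0, 1] is s = 1.)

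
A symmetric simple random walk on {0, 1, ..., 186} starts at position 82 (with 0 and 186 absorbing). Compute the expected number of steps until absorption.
E[τ | X_0 = 82] = 8528

Let v_k = E[τ | X_0 = k]. Boundary: v_0 = v_186 = 0. Recurrence: v_k = 1 + (v_{k-1} + v_{k+1})/2 for 1 ≤ k ≤ 185. The particular solution to v_k − (v_{k-1} + v_{k+1})/2 = 1 is v_k = −k^2. Adding homogeneous solution A + B k and matching boundaries gives v_k = k (186 − k). Substituting k = 82: v_82 = 82 · 104 = 8528.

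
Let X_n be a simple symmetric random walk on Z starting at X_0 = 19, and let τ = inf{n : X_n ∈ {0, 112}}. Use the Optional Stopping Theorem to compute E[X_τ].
E[X_τ] = 19

X_n is a martingale and τ is a bounded-mean stopping time (indeed τ is finite a.s. with bounded expectation since the walk is in a bounded region). By the OST, E[X_τ] = E[X_0] = 19. Equivalently: E[X_τ] = 112 · P(hit 112 first) + 0 · P(hit 0 first) = 112 · (19/112) = 19.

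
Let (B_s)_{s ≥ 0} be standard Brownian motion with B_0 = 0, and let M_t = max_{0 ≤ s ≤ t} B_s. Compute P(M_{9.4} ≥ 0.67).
P(M_{9.4} ≥ 0.67) = 2·P(B_{9.4} ≥ 0.67) = 2(1 − Φ(0.67/√9.4)) ≈ 0.8270

By the reflection principle for Brownian motion, P(M_t ≥ a) = 2 · P(B_t ≥ a) for a ≥ 0. Since B_t ~ N(0, t), P(B_t ≥ 0.67) = 1 − Φ(0.67/√t) = 1 − Φ(0.67/√9.4) = 1 − Φ(0.2185). So
  P(M_{9.4} ≥ 0.67) = 2(1 − Φ(0.2185)) ≈ 0.8270.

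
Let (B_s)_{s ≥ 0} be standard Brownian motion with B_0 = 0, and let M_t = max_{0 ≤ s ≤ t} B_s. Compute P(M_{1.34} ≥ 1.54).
P(M_{1.34} ≥ 1.54) = 2·P(B_{1.34} ≥ 1.54) = 2(1 − Φ(1.54/√1.34)) ≈ 0.1834

By the reflection principle for Brownian motion, P(M_t ≥ a) = 2 · P(B_t ≥ a) for a ≥ 0. Since B_t ~ N(0, t), P(B_t ≥ 1.54) = 1 − Φ(1.54/√t) = 1 − Φ(1.54/√1.34) = 1 − Φ(1.3304). So
  P(M_{1.34} ≥ 1.54) = 2(1 − Φ(1.3304)) ≈ 0.1834.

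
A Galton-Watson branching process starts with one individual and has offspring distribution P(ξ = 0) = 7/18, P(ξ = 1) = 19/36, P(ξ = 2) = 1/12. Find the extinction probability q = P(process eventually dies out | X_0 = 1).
q = 1

Mean offspring μ = 0·7/18 + 1·19/36 + 2·1/12 = 25/36 ≤ 1. For μ ≤ 1 with offspring not concentrated at 1, the Galton-Watson process goes extinct almost surely, so q = 1.
(Algebraic check: The pgf is f(s) = 7/18 + 19/36·s + 1/12·s². The extinction probability q is the smallest fixed point of f in [0, 1]. Setting s = f(s):
  1/12·s² + (19/36 − 1)·s + 7/18 = 0
  1/12·s² − (7/18 + 1/12)·s + 7/18 = 0
which factors as (s − 1)·(1/12·s − 7/18) = 0, giving roots s = 1 and s = (7/18)/(1/12) = 14/3. Since 14/3 ≥ 1, the smallest root in [0, 1] is s = 1.)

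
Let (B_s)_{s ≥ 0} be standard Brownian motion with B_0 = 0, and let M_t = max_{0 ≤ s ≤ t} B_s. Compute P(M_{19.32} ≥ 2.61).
P(M_{19.32} ≥ 2.61) = 2·P(B_{19.32} ≥ 2.61) = 2(1 − Φ(2.61/√19.32)) ≈ 0.5526

By the reflection principle for Brownian motion, P(M_t ≥ a) = 2 · P(B_t ≥ a) for a ≥ 0. Since B_t ~ N(0, t), P(B_t ≥ 2.61) = 1 − Φ(2.61/√t) = 1 − Φ(2.61/√19.32) = 1 − Φ(0.5938). So
  P(M_{19.32} ≥ 2.61) = 2(1 − Φ(0.5938)) ≈ 0.5526.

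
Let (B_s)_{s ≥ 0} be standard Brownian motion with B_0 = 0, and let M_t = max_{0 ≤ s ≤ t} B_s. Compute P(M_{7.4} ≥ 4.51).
P(M_{7.4} ≥ 4.51) = 2·P(B_{7.4} ≥ 4.51) = 2(1 − Φ(4.51/√7.4)) ≈ 0.0973

By the reflection principle for Brownian motion, P(M_t ≥ a) = 2 · P(B_t ≥ a) for a ≥ 0. Since B_t ~ N(0, t), P(B_t ≥ 4.51) = 1 − Φ(4.51/√t) = 1 − Φ(4.51/√7.4) = 1 − Φ(1.6579). So
  P(M_{7.4} ≥ 4.51) = 2(1 − Φ(1.6579)) ≈ 0.0973.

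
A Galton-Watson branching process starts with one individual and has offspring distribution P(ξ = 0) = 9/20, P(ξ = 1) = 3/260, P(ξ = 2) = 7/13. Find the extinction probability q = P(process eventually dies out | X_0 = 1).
q = 117/140

The pgf is f(s) = 9/20 + 3/260·s + 7/13·s². The extinction probability q is the smallest fixed point of f in [0, 1]. Setting s = f(s):
  7/13·s² + (3/260 − 1)·s + 9/20 = 0
  7/13·s² − (9/20 + 7/13)·s + 9/20 = 0
which factors as (s − 1)·(7/13·s − 9/20) = 0, giving roots s = 1 and s = (9/20)/(7/13) = 117/140.
Mean offspring μ = 3/260 + 2·7/13 = 283/260 > 1 (supercritical), so q < 1. The extinction probability is the smaller root: q = (9/20)/(7/13) = 117/140.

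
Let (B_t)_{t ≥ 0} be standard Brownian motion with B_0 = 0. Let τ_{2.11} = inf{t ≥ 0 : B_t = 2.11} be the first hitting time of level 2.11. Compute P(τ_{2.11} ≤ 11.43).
P(τ_{2.11} ≤ 11.43) = 2(1 − Φ(2.11/√11.43)) = 2(1 − Φ(0.6241)) ≈ 0.5326

By the reflection principle for standard BM, P(τ_b ≤ t) = 2 · P(B_t ≥ b). Since B_t ~ N(0, t), P(B_t ≥ 2.11) = 1 − Φ(2.11/√t) = 1 − Φ(2.11/√11.43) = 1 − Φ(0.6241) ≈ 0.26628. Doubling: P(τ_{2.11} ≤ 11.43) ≈ 2 · 0.26628 = 0.53256 ≈ 0.5326.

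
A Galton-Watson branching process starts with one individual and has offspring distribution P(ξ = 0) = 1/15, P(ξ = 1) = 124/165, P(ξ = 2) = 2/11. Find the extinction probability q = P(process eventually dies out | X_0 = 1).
q = 11/30

The pgf is f(s) = 1/15 + 124/165·s + 2/11·s². The extinction probability q is the smallest fixed point of f in [0, 1]. Setting s = f(s):
  2/11·s² + (124/165 − 1)·s + 1/15 = 0
  2/11·s² − (1/15 + 2/11)·s + 1/15 = 0
which factors as (s − 1)·(2/11·s − 1/15) = 0, giving roots s = 1 and s = (1/15)/(2/11) = 11/30.
Mean offspring μ = 124/165 + 2·2/11 = 184/165 > 1 (supercritical), so q < 1. The extinction probability is the smaller root: q = (1/15)/(2/11) = 11/30.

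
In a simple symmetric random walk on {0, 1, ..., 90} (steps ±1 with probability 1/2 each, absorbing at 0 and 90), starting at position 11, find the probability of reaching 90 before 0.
P(hit 90 before 0) = 11/90

Let u_k = P(hit 90 before 0 | start at k). Then u_0 = 0, u_90 = 1, and u_k = u_{k-1}/2 + u_{k+1}/2 for 1 ≤ k ≤ 89. This harmonic recurrence is solved by u_k = k/90, giving u_11 = 11/90.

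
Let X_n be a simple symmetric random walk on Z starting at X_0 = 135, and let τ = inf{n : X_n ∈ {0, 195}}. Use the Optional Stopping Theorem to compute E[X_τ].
E[X_τ] = 135

X_n is a martingale and τ is a bounded-mean stopping time (indeed τ is finite a.s. with bounded expectation since the walk is in a bounded region). By the OST, E[X_τ] = E[X_0] = 135. Equivalently: E[X_τ] = 195 · P(hit 195 first) + 0 · P(hit 0 first) = 195 · (135/195) = 135.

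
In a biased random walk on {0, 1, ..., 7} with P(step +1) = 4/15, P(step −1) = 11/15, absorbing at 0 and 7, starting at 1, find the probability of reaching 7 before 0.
P(hit 7 before 0) = (1 − (11/4)^1) / (1 − (11/4)^7) = 4096/2781541

Let u_k denote P(reach 7 before 0 | start at k). Boundary: u_0 = 0, u_7 = 1. Recurrence: u_k = 4/15·u_{k+1} + 11/15·u_{k-1} for 1 ≤ k ≤ 6. Try u_k = A + B·r^k with r = q/p = (11/15)/(4/15) = 11/4. Substitution satisfies the recurrence; boundary conditions give:
  u_k = (1 − r^k) / (1 − r^N) = (1 − (11/4)^1) / (1 − (11/4)^7) = 4096/2781541.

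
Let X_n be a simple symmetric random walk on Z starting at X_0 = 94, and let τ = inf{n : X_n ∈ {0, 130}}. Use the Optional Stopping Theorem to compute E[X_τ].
E[X_τ] = 94

X_n is a martingale and τ is a bounded-mean stopping time (indeed τ is finite a.s. with bounded expectation since the walk is in a bounded region). By the OST, E[X_τ] = E[X_0] = 94. Equivalently: E[X_τ] = 130 · P(hit 130 first) + 0 · P(hit 0 first) = 130 · (94/130) = 94.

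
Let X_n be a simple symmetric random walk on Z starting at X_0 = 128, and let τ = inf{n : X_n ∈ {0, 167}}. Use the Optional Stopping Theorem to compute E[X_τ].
E[X_τ] = 128

X_n is a martingale and τ is a bounded-mean stopping time (indeed τ is finite a.s. with bounded expectation since the walk is in a bounded region). By the OST, E[X_τ] = E[X_0] = 128. Equivalently: E[X_τ] = 167 · P(hit 167 first) + 0 · P(hit 0 first) = 167 · (128/167) = 128.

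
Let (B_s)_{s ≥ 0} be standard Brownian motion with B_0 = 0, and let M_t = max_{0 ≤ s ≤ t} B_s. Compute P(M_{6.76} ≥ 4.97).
P(M_{6.76} ≥ 4.97) = 2·P(B_{6.76} ≥ 4.97) = 2(1 − Φ(4.97/√6.76)) ≈ 0.0559

By the reflection principle for Brownian motion, P(M_t ≥ a) = 2 · P(B_t ≥ a) for a ≥ 0. Since B_t ~ N(0, t), P(B_t ≥ 4.97) = 1 − Φ(4.97/√t) = 1 − Φ(4.97/√6.76) = 1 − Φ(1.9115). So
  P(M_{6.76} ≥ 4.97) = 2(1 − Φ(1.9115)) ≈ 0.0559.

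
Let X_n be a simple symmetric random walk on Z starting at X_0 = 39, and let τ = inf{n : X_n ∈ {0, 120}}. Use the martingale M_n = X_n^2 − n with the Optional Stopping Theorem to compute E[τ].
E[τ] = 3159

M_n = X_n^2 − n is a martingale (since E[X_{n+1}^2 | F_n] = X_n^2 + 1). By OST (τ has finite mean in a bounded region), E[M_τ] = E[M_0] = X_0^2 − 0 = 39^2 = 1521. Also E[M_τ] = E[X_τ^2] − E[τ]. The walk exits at 0 or 120, with P(hit 120 first) = 39/120, so E[X_τ^2] = 120^2 · 39/120 + 0 = 4680. Thus E[τ] = E[X_τ^2] − E[M_τ] = 4680 − 1521 = 3159 = 39(120 − 39) = 3159.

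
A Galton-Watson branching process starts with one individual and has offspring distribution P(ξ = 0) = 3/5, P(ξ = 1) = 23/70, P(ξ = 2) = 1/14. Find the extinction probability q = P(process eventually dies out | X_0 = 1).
q = 1

Mean offspring μ = 0·3/5 + 1·23/70 + 2·1/14 = 33/70 ≤ 1. For μ ≤ 1 with offspring not concentrated at 1, the Galton-Watson process goes extinct almost surely, so q = 1.
(Algebraic check: The pgf is f(s) = 3/5 + 23/70·s + 1/14·s². The extinction probability q is the smallest fixed point of f in [0, 1]. Setting s = f(s):
  1/14·s² + (23/70 − 1)·s + 3/5 = 0
  1/14·s² − (3/5 + 1/14)·s + 3/5 = 0
which factors as (s − 1)·(1/14·s − 3/5) = 0, giving roots s = 1 and s = (3/5)/(1/14) = 42/5. Since 42/5 ≥ 1, the smallest root in [0, 1] is s = 1.)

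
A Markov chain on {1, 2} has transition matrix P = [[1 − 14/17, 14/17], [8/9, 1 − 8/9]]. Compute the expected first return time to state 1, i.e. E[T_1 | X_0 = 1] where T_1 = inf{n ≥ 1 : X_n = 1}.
E[T_1 | X_0 = 1] = 1/π_1 = 131/68

For an irreducible recurrent Markov chain with stationary distribution π, E[T_i | X_0 = i] = 1/π_i (Kac's formula). Here π_1 = (8/9)/(14/17 + 8/9) = (8/9)/(262/153) = 68/131, so E[T_1 | X_0 = 1] = 1/π_1 = (14/17 + 8/9)/(8/9) = (262/153)/(8/9) = 131/68.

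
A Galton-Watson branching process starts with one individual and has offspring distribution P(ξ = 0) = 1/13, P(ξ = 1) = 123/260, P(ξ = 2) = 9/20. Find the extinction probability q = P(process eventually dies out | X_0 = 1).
q = 20/117

The pgf is f(s) = 1/13 + 123/260·s + 9/20·s². The extinction probability q is the smallest fixed point of f in [0, 1]. Setting s = f(s):
  9/20·s² + (123/260 − 1)·s + 1/13 = 0
  9/20·s² − (1/13 + 9/20)·s + 1/13 = 0
which factors as (s − 1)·(9/20·s − 1/13) = 0, giving roots s = 1 and s = (1/13)/(9/20) = 20/117.
Mean offspring μ = 123/260 + 2·9/20 = 357/260 > 1 (supercritical), so q < 1. The extinction probability is the smaller root: q = (1/13)/(9/20) = 20/117.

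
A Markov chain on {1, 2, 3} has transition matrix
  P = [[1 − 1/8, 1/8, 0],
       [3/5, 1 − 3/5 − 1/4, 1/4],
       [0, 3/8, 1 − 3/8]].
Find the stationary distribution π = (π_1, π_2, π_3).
π = (72/97, 15/97, 10/97)

This is a birth-death chain on three states, which satisfies detailed balance: π_1 · P_{12} = π_2 · P_{21} and π_2 · P_{23} = π_3 · P_{32}.
From π_1 · 1/8 = π_2 · 3/5: π_2/π_1 = (1/8)/(3/5) = 5/24.
From π_2 · 1/4 = π_3 · 3/8: π_3/π_2 = (1/4)/(3/8) = 2/3.
Take π_1 proportional to 1; then unnormalized π = (1, 5/24, 5/36). Normalize by dividing by the sum 97/72:
  π = (72/97, 15/97, 10/97).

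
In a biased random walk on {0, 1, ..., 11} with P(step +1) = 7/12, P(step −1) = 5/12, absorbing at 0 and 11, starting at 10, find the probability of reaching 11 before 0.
P(hit 11 before 0) = (1 − (5/7)^10) / (1 − (5/7)^11) = 954483684/964249309

Let u_k denote P(reach 11 before 0 | start at k). Boundary: u_0 = 0, u_11 = 1. Recurrence: u_k = 7/12·u_{k+1} + 5/12·u_{k-1} for 1 ≤ k ≤ 10. Try u_k = A + B·r^k with r = q/p = (5/12)/(7/12) = 5/7. Substitution satisfies the recurrence; boundary conditions give:
  u_k = (1 − r^k) / (1 − r^N) = (1 − (5/7)^10) / (1 − (5/7)^11) = 954483684/964249309.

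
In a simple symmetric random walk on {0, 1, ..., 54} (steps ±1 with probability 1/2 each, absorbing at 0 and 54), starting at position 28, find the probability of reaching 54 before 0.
P(hit 54 before 0) = 28/54 = 14/27

Let u_k = P(hit 54 before 0 | start at k). Then u_0 = 0, u_54 = 1, and u_k = u_{k-1}/2 + u_{k+1}/2 for 1 ≤ k ≤ 53. This harmonic recurrence is solved by u_k = k/54, giving u_28 = 28/54 = 14/27.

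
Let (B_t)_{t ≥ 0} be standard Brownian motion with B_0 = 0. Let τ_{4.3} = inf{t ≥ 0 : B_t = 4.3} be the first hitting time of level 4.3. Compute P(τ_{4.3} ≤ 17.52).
P(τ_{4.3} ≤ 17.52) = 2(1 − Φ(4.3/√17.52)) = 2(1 − Φ(1.0273)) ≈ 0.3043

By the reflection principle for standard BM, P(τ_b ≤ t) = 2 · P(B_t ≥ b). Since B_t ~ N(0, t), P(B_t ≥ 4.3) = 1 − Φ(4.3/√t) = 1 − Φ(4.3/√17.52) = 1 − Φ(1.0273) ≈ 0.15214. Doubling: P(τ_{4.3} ≤ 17.52) ≈ 2 · 0.15214 = 0.30428 ≈ 0.3043.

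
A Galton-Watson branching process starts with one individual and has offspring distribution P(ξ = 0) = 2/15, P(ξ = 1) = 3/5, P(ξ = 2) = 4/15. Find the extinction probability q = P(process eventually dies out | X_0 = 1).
q = 1/2

The pgf is f(s) = 2/15 + 3/5·s + 4/15·s². The extinction probability q is the smallest fixed point of f in [0, 1]. Setting s = f(s):
  4/15·s² + (3/5 − 1)·s + 2/15 = 0
  4/15·s² − (2/15 + 4/15)·s + 2/15 = 0
which factors as (s − 1)·(4/15·s − 2/15) = 0, giving roots s = 1 and s = (2/15)/(4/15) = 1/2.
Mean offspring μ = 3/5 + 2·4/15 = 17/15 > 1 (supercritical), so q < 1. The extinction probability is the smaller root: q = (2/15)/(4/15) = 1/2.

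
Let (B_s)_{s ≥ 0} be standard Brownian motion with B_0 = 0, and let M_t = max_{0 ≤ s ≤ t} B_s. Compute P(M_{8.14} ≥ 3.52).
P(M_{8.14} ≥ 3.52) = 2·P(B_{8.14} ≥ 3.52) = 2(1 − Φ(3.52/√8.14)) ≈ 0.2173

By the reflection principle for Brownian motion, P(M_t ≥ a) = 2 · P(B_t ≥ a) for a ≥ 0. Since B_t ~ N(0, t), P(B_t ≥ 3.52) = 1 − Φ(3.52/√t) = 1 − Φ(3.52/√8.14) = 1 − Φ(1.2338). So
  P(M_{8.14} ≥ 3.52) = 2(1 − Φ(1.2338)) ≈ 0.2173.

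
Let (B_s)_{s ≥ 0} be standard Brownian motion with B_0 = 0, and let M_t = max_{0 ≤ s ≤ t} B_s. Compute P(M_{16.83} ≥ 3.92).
P(M_{16.83} ≥ 3.92) = 2·P(B_{16.83} ≥ 3.92) = 2(1 − Φ(3.92/√16.83)) ≈ 0.3393

By the reflection principle for Brownian motion, P(M_t ≥ a) = 2 · P(B_t ≥ a) for a ≥ 0. Since B_t ~ N(0, t), P(B_t ≥ 3.92) = 1 − Φ(3.92/√t) = 1 − Φ(3.92/√16.83) = 1 − Φ(0.9555). So
  P(M_{16.83} ≥ 3.92) = 2(1 − Φ(0.9555)) ≈ 0.3393.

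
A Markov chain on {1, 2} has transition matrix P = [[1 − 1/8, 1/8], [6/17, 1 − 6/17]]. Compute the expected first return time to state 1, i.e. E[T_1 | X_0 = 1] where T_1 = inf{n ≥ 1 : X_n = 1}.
E[T_1 | X_0 = 1] = 1/π_1 = 65/48

For an irreducible recurrent Markov chain with stationary distribution π, E[T_i | X_0 = i] = 1/π_i (Kac's formula). Here π_1 = (6/17)/(1/8 + 6/17) = (6/17)/(65/136) = 48/65, so E[T_1 | X_0 = 1] = 1/π_1 = (1/8 + 6/17)/(6/17) = (65/136)/(6/17) = 65/48.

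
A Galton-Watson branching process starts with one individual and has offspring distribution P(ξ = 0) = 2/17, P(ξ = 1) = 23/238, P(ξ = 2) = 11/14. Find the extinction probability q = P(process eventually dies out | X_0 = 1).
q = 28/187

The pgf is f(s) = 2/17 + 23/238·s + 11/14·s². The extinction probability q is the smallest fixed point of f in [0, 1]. Setting s = f(s):
  11/14·s² + (23/238 − 1)·s + 2/17 = 0
  11/14·s² − (2/17 + 11/14)·s + 2/17 = 0
which factors as (s − 1)·(11/14·s − 2/17) = 0, giving roots s = 1 and s = (2/17)/(11/14) = 28/187.
Mean offspring μ = 23/238 + 2·11/14 = 397/238 > 1 (supercritical), so q < 1. The extinction probability is the smaller root: q = (2/17)/(11/14) = 28/187.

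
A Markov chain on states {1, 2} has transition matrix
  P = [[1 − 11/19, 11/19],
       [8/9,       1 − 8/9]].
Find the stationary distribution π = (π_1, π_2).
π_1 = 152/251, π_2 = 99/251

Solve πP = π with π_1 + π_2 = 1. From πP = π: π_1 · (1 − 11/19) + π_2 · 8/9 = π_1 ⇒ π_2 · 8/9 = π_1 · 11/19 ⇒ π_2/π_1 = (11/19)/(8/9) = 99/152. Together with π_1 + π_2 = 1:
  π_1 = (8/9)/(11/19 + 8/9) = (8/9)/(251/171) = 152/251,
  π_2 = (11/19)/(11/19 + 8/9) = (11/19)/(251/171) = 99/251.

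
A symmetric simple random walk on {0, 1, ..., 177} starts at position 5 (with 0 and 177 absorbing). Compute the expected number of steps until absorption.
E[τ | X_0 = 5] = 860

Let v_k = E[τ | X_0 = k]. Boundary: v_0 = v_177 = 0. Recurrence: v_k = 1 + (v_{k-1} + v_{k+1})/2 for 1 ≤ k ≤ 176. The particular solution to v_k − (v_{k-1} + v_{k+1})/2 = 1 is v_k = −k^2. Adding homogeneous solution A + B k and matching boundaries gives v_k = k (177 − k). Substituting k = 5: v_5 = 5 · 172 = 860.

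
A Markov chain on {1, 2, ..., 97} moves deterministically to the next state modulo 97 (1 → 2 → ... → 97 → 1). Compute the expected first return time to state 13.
E[T_13 | X_0 = 13] = 97

The chain cycles deterministically, so starting at state 13 it returns in exactly 97 steps. Equivalently, the stationary distribution is uniform π_j = 1/97 for every state j, so by Kac's formula E[T_13] = 1/π_13 = 97.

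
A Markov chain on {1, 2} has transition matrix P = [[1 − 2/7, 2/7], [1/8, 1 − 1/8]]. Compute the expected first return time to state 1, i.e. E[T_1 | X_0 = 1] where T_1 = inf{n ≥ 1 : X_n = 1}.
E[T_1 | X_0 = 1] = 1/π_1 = 23/7

For an irreducible recurrent Markov chain with stationary distribution π, E[T_i | X_0 = i] = 1/π_i (Kac's formula). Here π_1 = (1/8)/(2/7 + 1/8) = (1/8)/(23/56) = 7/23, so E[T_1 | X_0 = 1] = 1/π_1 = (2/7 + 1/8)/(1/8) = (23/56)/(1/8) = 23/7.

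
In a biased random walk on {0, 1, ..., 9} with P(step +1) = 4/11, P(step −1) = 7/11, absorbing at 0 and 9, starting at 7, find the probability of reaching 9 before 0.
P(hit 9 before 0) = (1 − (7/4)^7) / (1 − (7/4)^9) = 4304848/13363821

Let u_k denote P(reach 9 before 0 | start at k). Boundary: u_0 = 0, u_9 = 1. Recurrence: u_k = 4/11·u_{k+1} + 7/11·u_{k-1} for 1 ≤ k ≤ 8. Try u_k = A + B·r^k with r = q/p = (7/11)/(4/11) = 7/4. Substitution satisfies the recurrence; boundary conditions give:
  u_k = (1 − r^k) / (1 − r^N) = (1 − (7/4)^7) / (1 − (7/4)^9) = 4304848/13363821.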